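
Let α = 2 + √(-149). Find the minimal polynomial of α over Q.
m_α(x) = x^2 - 4x + 153

From α - 2 = √(-149), squaring gives (α - 2)^2 = -149, i.e. α^2 - 4α + 4 = -149, so α^2 - 4α + 153 = 0. The discriminant of x^2 - 4x + 153 is (-4)^2 - 4·(153) = 16 - 612 = -596, and 4·(-149) is not a perfect square in Q since -149 is squarefree and ≠ 1. Hence x^2 - 4x + 153 is irreducible over Q and is the minimal polynomial of α.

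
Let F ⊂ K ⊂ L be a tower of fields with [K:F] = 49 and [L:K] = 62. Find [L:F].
[L:F] = 3038

The tower law says that for any tower of field extensions F ⊂ K ⊂ L with finite degrees, [L:F] = [L:K] · [K:F]. Here this gives [L:F] = 62 · 49 = 3038.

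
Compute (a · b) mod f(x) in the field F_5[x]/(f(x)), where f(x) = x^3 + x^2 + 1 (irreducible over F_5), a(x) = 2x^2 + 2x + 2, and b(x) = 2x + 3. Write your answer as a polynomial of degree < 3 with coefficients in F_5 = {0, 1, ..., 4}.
a · b ≡ x^2 + 2 (mod f(x))

Multiply in F_5[x]: a(x)·b(x) = (2x^2 + 2x + 2)·(2x + 3) = 4x^3 + 1. This has degree ≥ 3, so divide by f(x) over F_5: 4x^3 + 1 = (4)·(x^3 + x^2 + 1) + (x^2 + 2). Hence a·b ≡ x^2 + 2 (mod f). (F_5[x]/(f) is a field with 5^3 = 125 elements since f is irreducible of degree 3.)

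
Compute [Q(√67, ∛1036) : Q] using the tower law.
[Q(√67, ∛1036) : Q] = 6

Let L = Q(√67, ∛1036). Since Q(√67) ⊂ L and [Q(√67):Q] = 2, the tower law gives 2 | [L:Q]. Likewise Q(∛1036) ⊂ L with [Q(∛1036):Q] = 3 (because 1036 is not a perfect cube), so 3 | [L:Q]. As gcd(2,3) = 1, [L:Q] is divisible by 6. Conversely L is generated over Q by √67 and ∛1036, so [L:Q] ≤ 2·3 = 6. Therefore [Q(√67, ∛1036) : Q] = 6.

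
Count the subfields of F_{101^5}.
F_{101^5} has 2 subfields

The subfields of F_{p^n} are exactly the fields F_{p^d} for d | n (each is the fixed field of the unique index-d subgroup of Gal(F_{p^n}/F_p) ≅ Z/nZ). The divisors of n = 5 are {1, 5}, giving 2 subfields: F_{101^1}, F_{101^5}.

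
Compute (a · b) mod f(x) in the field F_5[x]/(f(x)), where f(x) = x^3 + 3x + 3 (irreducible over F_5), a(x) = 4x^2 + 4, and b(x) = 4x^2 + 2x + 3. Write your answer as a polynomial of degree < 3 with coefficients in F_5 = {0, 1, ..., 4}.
a · b ≡ x + 3 (mod f(x))

Multiply in F_5[x]: a(x)·b(x) = (4x^2 + 4)·(4x^2 + 2x + 3) = x^4 + 3x^3 + 3x^2 + 3x + 2. This has degree ≥ 3, so divide by f(x) over F_5: x^4 + 3x^3 + 3x^2 + 3x + 2 = (x + 3)·(x^3 + 3x + 3) + (x + 3). Hence a·b ≡ x + 3 (mod f). (F_5[x]/(f) is a field with 5^3 = 125 elements since f is irreducible of degree 3.)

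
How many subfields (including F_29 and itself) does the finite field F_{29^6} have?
F_{29^6} has 4 subfields

The subfields of F_{p^n} are exactly the fields F_{p^d} for d | n (each is the fixed field of the unique index-d subgroup of Gal(F_{p^n}/F_p) ≅ Z/nZ). The divisors of n = 6 are {1, 2, 3, 6}, giving 4 subfields: F_{29^1}, F_{29^2}, F_{29^3}, F_{29^6}.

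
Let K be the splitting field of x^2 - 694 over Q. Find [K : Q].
[K : Q] = 2

f(x) = x^2 - 694 factors as (x - √694)(x + √694). The splitting field is K = Q(√694). Since 694 is squarefree and > 1, it is not a perfect square, so x^2 - 694 is irreducible over Q and [Q(√694) : Q] = 2. Hence [K : Q] = 2.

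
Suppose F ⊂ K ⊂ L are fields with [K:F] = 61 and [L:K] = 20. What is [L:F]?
[L:F] = 1220

The tower law says that for any tower of field extensions F ⊂ K ⊂ L with finite degrees, [L:F] = [L:K] · [K:F]. Here this gives [L:F] = 20 · 61 = 1220.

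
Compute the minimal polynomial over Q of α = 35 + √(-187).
m_α(x) = x^2 - 70x + 1412

From α - 35 = √(-187), squaring gives (α - 35)^2 = -187, i.e. α^2 - 70α + 1225 = -187, so α^2 - 70α + 1412 = 0. The discriminant of x^2 - 70x + 1412 is (-70)^2 - 4·(1412) = 4900 - 5648 = -748, and 4·(-187) is not a perfect square in Q since -187 is squarefree and ≠ 1. Hence x^2 - 70x + 1412 is irreducible over Q and is the minimal polynomial of α.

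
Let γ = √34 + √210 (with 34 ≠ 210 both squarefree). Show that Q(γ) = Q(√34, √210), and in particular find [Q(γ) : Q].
[Q(γ) : Q] = 4 (equivalently, Q(γ) = Q(√34, √210))

Obviously Q(γ) ⊆ Q(√34, √210), and [Q(√34, √210):Q] = 4 (since 34, 210 are distinct squarefree integers > 1 with 7140 not a perfect square). To show equality we compute the minimal polynomial of γ. From γ = √34 + √210: γ^2 = 34 + 2√(7140) + 210 = 244 + 2√(7140), so γ^2 - 244 = 2√(7140); squaring, (γ^2 - 244)^2 = 4·7140, i.e. γ^4 - 488γ^2 + 59536 - 28560 = 0, i.e. γ^4 - 488γ^2 + 30976 = 0. So γ is a root of x^4 - 488x^2 + 30976. This polynomial is irreducible over Q: it has no rational root (each ±√34 ± √210 is irrational), and any factorization into two quadratics over Q would force √(7140) ∈ Q (pairing opposite roots) or √34, √210 ∈ Q (other pairings), all impossible. Hence [Q(γ):Q] = 4 = [Q(√34, √210):Q], so Q(γ) = Q(√34, √210).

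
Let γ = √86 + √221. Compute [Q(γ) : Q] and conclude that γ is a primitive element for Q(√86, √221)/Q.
[Q(γ) : Q] = 4 (equivalently, Q(γ) = Q(√86, √221))

Obviously Q(γ) ⊆ Q(√86, √221), and [Q(√86, √221):Q] = 4 (since 86, 221 are distinct squarefree integers > 1 with 19006 not a perfect square). To show equality we compute the minimal polynomial of γ. From γ = √86 + √221: γ^2 = 86 + 2√(19006) + 221 = 307 + 2√(19006), so γ^2 - 307 = 2√(19006); squaring, (γ^2 - 307)^2 = 4·19006, i.e. γ^4 - 614γ^2 + 94249 - 76024 = 0, i.e. γ^4 - 614γ^2 + 18225 = 0. So γ is a root of x^4 - 614x^2 + 18225. This polynomial is irreducible over Q: it has no rational root (each ±√86 ± √221 is irrational), and any factorization into two quadratics over Q would force √(19006) ∈ Q (pairing opposite roots) or √86, √221 ∈ Q (other pairings), all impossible. Hence [Q(γ):Q] = 4 = [Q(√86, √221):Q], so Q(γ) = Q(√86, √221).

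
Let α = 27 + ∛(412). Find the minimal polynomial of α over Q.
m_α(x) = x^3 - 81x^2 + 2187x - 20095

Set β = α - 27 = ∛(412), so β^3 = 412. Then (α - 27)^3 - 412 = 0, i.e. α is a root of g(x) = (x - 27)^3 - 412 = x^3 - 81x^2 + 2187x - 20095. Since g(x) = h(x - 27) where h(x) = x^3 - 412, and h is irreducible over Q (because 412 is not a perfect cube, so h has no rational root, and a monic cubic with no rational root is irreducible), g is also irreducible (irreducibility is preserved under the substitution x → x - 27). Hence m_α(x) = x^3 - 81x^2 + 2187x - 20095.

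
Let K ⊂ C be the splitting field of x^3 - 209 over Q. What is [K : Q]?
[K : Q] = 6

The roots of x^3 - 209 are ∛209, ω∛209, ω^2∛209 where ω = e^(2πi/3) is a primitive cube root of unity, so K = Q(∛209, ω). Now [Q(∛209):Q] = 3 (since 209 is not a perfect cube, x^3 - 209 is irreducible) and [Q(ω):Q] = 2. Both 2 and 3 divide [K:Q], and [K:Q] ≤ 3·2 = 6, so [K:Q] = 6. (Equivalently: Q(∛209) ⊂ R but ω ∉ R, so [K : Q(∛209)] = 2.)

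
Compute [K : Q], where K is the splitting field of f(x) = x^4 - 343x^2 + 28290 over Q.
[K : Q] = 4

Solving the quadratic in x^2: x^2 = (343 ± √(343^2 - 4·28290))/2 = (343 ± √4489)/2 = (343 ± 67)/2, giving x^2 = 205 or x^2 = 138. So f(x) = (x^2 - 205)(x^2 - 138) and the roots of f are ±√205, ±√138. Hence the splitting field is K = Q(√205, √138). Since 205 and 138 are distinct squarefree integers > 1, their product 28290 is not a perfect square, so √138 ∉ Q(√205). By the tower law [K:Q] = [Q(√205,√138):Q(√205)] · [Q(√205):Q] = 2 · 2 = 4.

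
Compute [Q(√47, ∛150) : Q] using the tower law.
[Q(√47, ∛150) : Q] = 6

Let L = Q(√47, ∛150). Since Q(√47) ⊂ L and [Q(√47):Q] = 2, the tower law gives 2 | [L:Q]. Likewise Q(∛150) ⊂ L with [Q(∛150):Q] = 3 (because 150 is not a perfect cube), so 3 | [L:Q]. As gcd(2,3) = 1, [L:Q] is divisible by 6. Conversely L is generated over Q by √47 and ∛150, so [L:Q] ≤ 2·3 = 6. Therefore [Q(√47, ∛150) : Q] = 6.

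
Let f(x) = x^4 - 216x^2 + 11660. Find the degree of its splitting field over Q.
[K : Q] = 4

Solving the quadratic in x^2: x^2 = (216 ± √(216^2 - 4·11660))/2 = (216 ± √16)/2 = (216 ± 4)/2, giving x^2 = 106 or x^2 = 110. So f(x) = (x^2 - 106)(x^2 - 110) and the roots of f are ±√106, ±√110. Hence the splitting field is K = Q(√106, √110). Since 106 and 110 are distinct squarefree integers > 1, their product 11660 is not a perfect square, so √110 ∉ Q(√106). By the tower law [K:Q] = [Q(√106,√110):Q(√106)] · [Q(√106):Q] = 2 · 2 = 4.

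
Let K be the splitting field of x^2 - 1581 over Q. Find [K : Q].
[K : Q] = 2

f(x) = x^2 - 1581 factors as (x - √1581)(x + √1581). The splitting field is K = Q(√1581). Since 1581 is squarefree and > 1, it is not a perfect square, so x^2 - 1581 is irreducible over Q and [Q(√1581) : Q] = 2. Hence [K : Q] = 2.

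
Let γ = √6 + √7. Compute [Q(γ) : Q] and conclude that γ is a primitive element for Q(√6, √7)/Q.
[Q(γ) : Q] = 4 (equivalently, Q(γ) = Q(√6, √7))

Obviously Q(γ) ⊆ Q(√6, √7), and [Q(√6, √7):Q] = 4 (since 6, 7 are distinct squarefree integers > 1 with 42 not a perfect square). To show equality we compute the minimal polynomial of γ. From γ = √6 + √7: γ^2 = 6 + 2√(42) + 7 = 13 + 2√(42), so γ^2 - 13 = 2√(42); squaring, (γ^2 - 13)^2 = 4·42, i.e. γ^4 - 26γ^2 + 169 - 168 = 0, i.e. γ^4 - 26γ^2 + 1 = 0. So γ is a root of x^4 - 26x^2 + 1. This polynomial is irreducible over Q: it has no rational root (each ±√6 ± √7 is irrational), and any factorization into two quadratics over Q would force √(42) ∈ Q (pairing opposite roots) or √6, √7 ∈ Q (other pairings), all impossible. Hence [Q(γ):Q] = 4 = [Q(√6, √7):Q], so Q(γ) = Q(√6, √7).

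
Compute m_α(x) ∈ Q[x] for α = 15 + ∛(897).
m_α(x) = x^3 - 45x^2 + 675x - 4272

Set β = α - 15 = ∛(897), so β^3 = 897. Then (α - 15)^3 - 897 = 0, i.e. α is a root of g(x) = (x - 15)^3 - 897 = x^3 - 45x^2 + 675x - 4272. Since g(x) = h(x - 15) where h(x) = x^3 - 897, and h is irreducible over Q (because 897 is not a perfect cube, so h has no rational root, and a monic cubic with no rational root is irreducible), g is also irreducible (irreducibility is preserved under the substitution x → x - 15). Hence m_α(x) = x^3 - 45x^2 + 675x - 4272.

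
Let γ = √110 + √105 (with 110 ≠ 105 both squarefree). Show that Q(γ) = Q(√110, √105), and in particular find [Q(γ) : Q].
[Q(γ) : Q] = 4 (equivalently, Q(γ) = Q(√110, √105))

Obviously Q(γ) ⊆ Q(√110, √105), and [Q(√110, √105):Q] = 4 (since 110, 105 are distinct squarefree integers > 1 with 11550 not a perfect square). To show equality we compute the minimal polynomial of γ. From γ = √110 + √105: γ^2 = 110 + 2√(11550) + 105 = 215 + 2√(11550), so γ^2 - 215 = 2√(11550); squaring, (γ^2 - 215)^2 = 4·11550, i.e. γ^4 - 430γ^2 + 46225 - 46200 = 0, i.e. γ^4 - 430γ^2 + 25 = 0. So γ is a root of x^4 - 430x^2 + 25. This polynomial is irreducible over Q: it has no rational root (each ±√110 ± √105 is irrational), and any factorization into two quadratics over Q would force √(11550) ∈ Q (pairing opposite roots) or √110, √105 ∈ Q (other pairings), all impossible. Hence [Q(γ):Q] = 4 = [Q(√110, √105):Q], so Q(γ) = Q(√110, √105).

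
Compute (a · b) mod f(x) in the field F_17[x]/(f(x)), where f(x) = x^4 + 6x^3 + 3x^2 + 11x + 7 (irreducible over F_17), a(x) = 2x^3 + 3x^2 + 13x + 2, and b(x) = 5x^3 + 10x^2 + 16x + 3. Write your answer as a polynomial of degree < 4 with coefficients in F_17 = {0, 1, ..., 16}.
a · b ≡ 3x^3 + 7x^2 + 11x + 11 (mod f(x))

Multiply in F_17[x]: a(x)·b(x) = (2x^3 + 3x^2 + 13x + 2)·(5x^3 + 10x^2 + 16x + 3) = 10x^6 + x^5 + 8x^4 + 7x^3 + 16x^2 + 3x + 6. This has degree ≥ 4, so divide by f(x) over F_17: 10x^6 + x^5 + 8x^4 + 7x^3 + 16x^2 + 3x + 6 = (10x^2 + 9x + 9)·(x^4 + 6x^3 + 3x^2 + 11x + 7) + (3x^3 + 7x^2 + 11x + 11). Hence a·b ≡ 3x^3 + 7x^2 + 11x + 11 (mod f). (F_17[x]/(f) is a field with 17^4 = 83521 elements since f is irreducible of degree 4.)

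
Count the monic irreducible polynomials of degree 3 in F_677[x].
There are 103429352 monic irreducible polynomials of degree 3 over F_677

Each element of F_{677^3} that lies in no proper subfield is a root of exactly one monic irreducible of degree 3 over F_677, and each such polynomial has 3 distinct roots in F_{677^3}. By Möbius inversion the count is N_677(3) = (1/3) Σ_{d|3} μ(3/d) · 677^d = (1/3)(μ(3)·677^1 + μ(1)·677^3) = 310288056/3 = 103429352.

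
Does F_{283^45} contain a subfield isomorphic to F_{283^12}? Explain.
No: F_{283^12} is not a subfield of F_{283^45}

F_{p^m} embeds in F_{p^n} iff m | n. Here 12 ∤ 45 (since 45 = 3·12 + 9 with remainder 9 ≠ 0), so F_{283^12} is not a subfield of F_{283^45}. Equivalently: if it were, the tower law would give 12 = [F_{283^12}:F_283] dividing [F_{283^45}:F_283] = 45, contradiction.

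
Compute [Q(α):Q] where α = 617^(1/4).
[Q(α):Q] = 4

α is a root of x^4 - 617. By Eisenstein's criterion at the prime p = 617 (which divides the constant term 617 but p^2 = 380689 does not, since 617 is squarefree), x^4 - 617 is irreducible over Q. Hence [Q(α):Q] = 4.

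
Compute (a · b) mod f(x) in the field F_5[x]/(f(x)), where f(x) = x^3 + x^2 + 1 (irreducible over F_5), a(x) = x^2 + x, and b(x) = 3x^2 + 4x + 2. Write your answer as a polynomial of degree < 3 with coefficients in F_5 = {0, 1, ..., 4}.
a · b ≡ 2x^2 + 4x + 1 (mod f(x))

Multiply in F_5[x]: a(x)·b(x) = (x^2 + x)·(3x^2 + 4x + 2) = 3x^4 + 2x^3 + x^2 + 2x. This has degree ≥ 3, so divide by f(x) over F_5: 3x^4 + 2x^3 + x^2 + 2x = (3x + 4)·(x^3 + x^2 + 1) + (2x^2 + 4x + 1). Hence a·b ≡ 2x^2 + 4x + 1 (mod f). (F_5[x]/(f) is a field with 5^3 = 125 elements since f is irreducible of degree 3.)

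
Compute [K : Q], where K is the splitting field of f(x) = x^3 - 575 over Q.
[K : Q] = 6

The roots of x^3 - 575 are ∛575, ω∛575, ω^2∛575 where ω = e^(2πi/3) is a primitive cube root of unity, so K = Q(∛575, ω). Now [Q(∛575):Q] = 3 (since 575 is not a perfect cube, x^3 - 575 is irreducible) and [Q(ω):Q] = 2. Both 2 and 3 divide [K:Q], and [K:Q] ≤ 3·2 = 6, so [K:Q] = 6. (Equivalently: Q(∛575) ⊂ R but ω ∉ R, so [K : Q(∛575)] = 2.)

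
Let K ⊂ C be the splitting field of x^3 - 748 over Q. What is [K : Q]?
[K : Q] = 6

The roots of x^3 - 748 are ∛748, ω∛748, ω^2∛748 where ω = e^(2πi/3) is a primitive cube root of unity, so K = Q(∛748, ω). Now [Q(∛748):Q] = 3 (since 748 is not a perfect cube, x^3 - 748 is irreducible) and [Q(ω):Q] = 2. Both 2 and 3 divide [K:Q], and [K:Q] ≤ 3·2 = 6, so [K:Q] = 6. (Equivalently: Q(∛748) ⊂ R but ω ∉ R, so [K : Q(∛748)] = 2.)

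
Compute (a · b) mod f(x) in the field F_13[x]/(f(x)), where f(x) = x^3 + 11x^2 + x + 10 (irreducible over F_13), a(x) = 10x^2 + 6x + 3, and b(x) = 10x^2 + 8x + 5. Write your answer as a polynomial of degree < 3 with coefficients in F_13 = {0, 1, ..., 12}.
a · b ≡ 6x^2 + x + 8 (mod f(x))

Multiply in F_13[x]: a(x)·b(x) = (10x^2 + 6x + 3)·(10x^2 + 8x + 5) = 9x^4 + 10x^3 + 11x^2 + 2x + 2. This has degree ≥ 3, so divide by f(x) over F_13: 9x^4 + 10x^3 + 11x^2 + 2x + 2 = (9x + 2)·(x^3 + 11x^2 + x + 10) + (6x^2 + x + 8). Hence a·b ≡ 6x^2 + x + 8 (mod f). (F_13[x]/(f) is a field with 13^3 = 2197 elements since f is irreducible of degree 3.)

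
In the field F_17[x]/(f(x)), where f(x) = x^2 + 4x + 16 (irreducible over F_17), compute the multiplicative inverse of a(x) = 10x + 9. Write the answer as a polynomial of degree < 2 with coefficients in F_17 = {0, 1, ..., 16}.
a(x)^(-1) ≡ 2x + 13 (mod f(x))

Since f is irreducible over F_17, F_17[x]/(f) is a field and a(x) ≠ 0 has an inverse. Apply the extended Euclidean algorithm to f(x) and a(x) in F_17[x]: f(x) = (12x + 10)·a(x) + (11). The last nonzero remainder is the constant 11 = gcd(f, a) in F_17. Back-substituting through the division chain expresses 11 = s(x)·a(x) + t(x)·f(x) with s(x) ≡ 5x + 7 (mod f), so (5x + 7)·a(x) ≡ 11 (mod f). Multiplying by 11^(-1) ≡ 14 in F_17 gives a(x)^(-1) ≡ 14·(5x + 7) ≡ 2x + 13 (mod f). Check: (10x + 9)·(2x + 13) = 3x^2 + 12x + 15 ≡ 1 (mod x^2 + 4x + 16).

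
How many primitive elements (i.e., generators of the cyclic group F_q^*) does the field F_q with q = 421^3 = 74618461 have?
There are φ(74618460) = 17055360 primitive elements

F_q^* is cyclic of order q - 1 = 74618460. A cyclic group of order m has exactly φ(m) generators. Here m = 74618460 = 2^2 · 3^2 · 5 · 7 · 59221, so the number of primitive elements is φ(74618460) = 17055360.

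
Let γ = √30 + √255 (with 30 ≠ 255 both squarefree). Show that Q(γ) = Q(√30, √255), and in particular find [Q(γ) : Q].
[Q(γ) : Q] = 4 (equivalently, Q(γ) = Q(√30, √255))

Obviously Q(γ) ⊆ Q(√30, √255), and [Q(√30, √255):Q] = 4 (since 30, 255 are distinct squarefree integers > 1 with 7650 not a perfect square). To show equality we compute the minimal polynomial of γ. From γ = √30 + √255: γ^2 = 30 + 2√(7650) + 255 = 285 + 2√(7650), so γ^2 - 285 = 2√(7650); squaring, (γ^2 - 285)^2 = 4·7650, i.e. γ^4 - 570γ^2 + 81225 - 30600 = 0, i.e. γ^4 - 570γ^2 + 50625 = 0. So γ is a root of x^4 - 570x^2 + 50625. This polynomial is irreducible over Q: it has no rational root (each ±√30 ± √255 is irrational), and any factorization into two quadratics over Q would force √(7650) ∈ Q (pairing opposite roots) or √30, √255 ∈ Q (other pairings), all impossible. Hence [Q(γ):Q] = 4 = [Q(√30, √255):Q], so Q(γ) = Q(√30, √255).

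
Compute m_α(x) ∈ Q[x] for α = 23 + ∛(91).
m_α(x) = x^3 - 69x^2 + 1587x - 12258

Set β = α - 23 = ∛(91), so β^3 = 91. Then (α - 23)^3 - 91 = 0, i.e. α is a root of g(x) = (x - 23)^3 - 91 = x^3 - 69x^2 + 1587x - 12258. Since g(x) = h(x - 23) where h(x) = x^3 - 91, and h is irreducible over Q (because 91 is not a perfect cube, so h has no rational root, and a monic cubic with no rational root is irreducible), g is also irreducible (irreducibility is preserved under the substitution x → x - 23). Hence m_α(x) = x^3 - 69x^2 + 1587x - 12258.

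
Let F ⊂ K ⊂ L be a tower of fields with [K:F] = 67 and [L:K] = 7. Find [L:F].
[L:F] = 469

The tower law says that for any tower of field extensions F ⊂ K ⊂ L with finite degrees, [L:F] = [L:K] · [K:F]. Here this gives [L:F] = 7 · 67 = 469.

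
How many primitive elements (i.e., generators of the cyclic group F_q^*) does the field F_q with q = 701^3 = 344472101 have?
There are φ(344472100) = 118104480 primitive elements

F_q^* is cyclic of order q - 1 = 344472100. A cyclic group of order m has exactly φ(m) generators. Here m = 344472100 = 2^2 · 5^2 · 7 · 492103, so the number of primitive elements is φ(344472100) = 118104480.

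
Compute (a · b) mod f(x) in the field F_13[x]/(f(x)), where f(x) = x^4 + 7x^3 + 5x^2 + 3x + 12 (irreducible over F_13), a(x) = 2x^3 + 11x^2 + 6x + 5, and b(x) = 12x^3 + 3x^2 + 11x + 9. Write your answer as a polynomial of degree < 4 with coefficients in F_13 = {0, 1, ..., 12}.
a · b ≡ 11x^3 + 2x^2 + 2 (mod f(x))

Multiply in F_13[x]: a(x)·b(x) = (2x^3 + 11x^2 + 6x + 5)·(12x^3 + 3x^2 + 11x + 9) = 11x^6 + 8x^5 + 10x^4 + 9x^3 + 11x^2 + 5x + 6. This has degree ≥ 4, so divide by f(x) over F_13: 11x^6 + 8x^5 + 10x^4 + 9x^3 + 11x^2 + 5x + 6 = (11x^2 + 9x + 9)·(x^4 + 7x^3 + 5x^2 + 3x + 12) + (11x^3 + 2x^2 + 2). Hence a·b ≡ 11x^3 + 2x^2 + 2 (mod f). (F_13[x]/(f) is a field with 13^4 = 28561 elements since f is irreducible of degree 4.)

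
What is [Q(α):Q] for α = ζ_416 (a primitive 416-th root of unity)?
[Q(α):Q] = 192

The minimal polynomial of ζ_416 over Q is the 416-th cyclotomic polynomial Φ_416(x), which is irreducible over Q and has degree φ(416) = 192. Hence [Q(α):Q] = φ(416) = 192.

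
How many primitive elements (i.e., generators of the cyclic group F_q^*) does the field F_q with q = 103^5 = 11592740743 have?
There are φ(11592740742) = 3306307200 primitive elements

F_q^* is cyclic of order q - 1 = 11592740742. A cyclic group of order m has exactly φ(m) generators. Here m = 11592740742 = 2 · 3 · 11 · 17 · 10332211, so the number of primitive elements is φ(11592740742) = 3306307200.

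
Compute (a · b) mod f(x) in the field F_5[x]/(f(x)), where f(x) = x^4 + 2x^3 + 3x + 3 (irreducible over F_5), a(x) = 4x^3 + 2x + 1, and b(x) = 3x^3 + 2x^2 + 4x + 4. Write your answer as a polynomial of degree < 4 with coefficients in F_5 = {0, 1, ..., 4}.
a · b ≡ 4x^3 + 2x^2 + 3x + 2 (mod f(x))

Multiply in F_5[x]: a(x)·b(x) = (4x^3 + 2x + 1)·(3x^3 + 2x^2 + 4x + 4) = 2x^6 + 3x^5 + 2x^4 + 3x^3 + 2x + 4. This has degree ≥ 4, so divide by f(x) over F_5: 2x^6 + 3x^5 + 2x^4 + 3x^3 + 2x + 4 = (2x^2 + 4x + 4)·(x^4 + 2x^3 + 3x + 3) + (4x^3 + 2x^2 + 3x + 2). Hence a·b ≡ 4x^3 + 2x^2 + 3x + 2 (mod f). (F_5[x]/(f) is a field with 5^4 = 625 elements since f is irreducible of degree 4.)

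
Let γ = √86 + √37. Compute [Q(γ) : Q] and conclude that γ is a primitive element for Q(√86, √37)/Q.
[Q(γ) : Q] = 4 (equivalently, Q(γ) = Q(√86, √37))

Obviously Q(γ) ⊆ Q(√86, √37), and [Q(√86, √37):Q] = 4 (since 86, 37 are distinct squarefree integers > 1 with 3182 not a perfect square). To show equality we compute the minimal polynomial of γ. From γ = √86 + √37: γ^2 = 86 + 2√(3182) + 37 = 123 + 2√(3182), so γ^2 - 123 = 2√(3182); squaring, (γ^2 - 123)^2 = 4·3182, i.e. γ^4 - 246γ^2 + 15129 - 12728 = 0, i.e. γ^4 - 246γ^2 + 2401 = 0. So γ is a root of x^4 - 246x^2 + 2401. This polynomial is irreducible over Q: it has no rational root (each ±√86 ± √37 is irrational), and any factorization into two quadratics over Q would force √(3182) ∈ Q (pairing opposite roots) or √86, √37 ∈ Q (other pairings), all impossible. Hence [Q(γ):Q] = 4 = [Q(√86, √37):Q], so Q(γ) = Q(√86, √37).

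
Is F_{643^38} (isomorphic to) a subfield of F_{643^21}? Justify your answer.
No: F_{643^38} is not a subfield of F_{643^21}

F_{p^m} embeds in F_{p^n} iff m | n. Here 38 ∤ 21 (since 21 = 0·38 + 21 with remainder 21 ≠ 0), so F_{643^38} is not a subfield of F_{643^21}. Equivalently: if it were, the tower law would give 38 = [F_{643^38}:F_643] dividing [F_{643^21}:F_643] = 21, contradiction.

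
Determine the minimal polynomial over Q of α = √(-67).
m_α(x) = x^2 + 67

α satisfies α^2 + 67 = 0, so x^2 + 67 annihilates α. Since d = -67 is squarefree and ≠ 1, it is not a perfect square in Q, so x^2 + 67 has no rational root and is therefore irreducible over Q (a degree-2 polynomial over a field is irreducible iff it has no root). Hence m_α(x) = x^2 + 67.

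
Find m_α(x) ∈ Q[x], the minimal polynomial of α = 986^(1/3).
m_α(x) = x^3 - 986

α satisfies α^3 = 986, so x^3 - 986 annihilates α. By the rational root test, a rational root p/q (in lowest terms) of x^3 - 986 would satisfy p^3 = 986 q^3, forcing q = 1 and p^3 = 986; but 986 is not a perfect cube, contradiction. A monic cubic over Q with no rational root is irreducible (any nontrivial factorization would include a linear factor). Hence x^3 - 986 is the minimal polynomial of α, and in particular [Q(α):Q] = 3.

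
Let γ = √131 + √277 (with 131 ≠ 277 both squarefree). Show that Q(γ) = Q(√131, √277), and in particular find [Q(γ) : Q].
[Q(γ) : Q] = 4 (equivalently, Q(γ) = Q(√131, √277))

Obviously Q(γ) ⊆ Q(√131, √277), and [Q(√131, √277):Q] = 4 (since 131, 277 are distinct squarefree integers > 1 with 36287 not a perfect square). To show equality we compute the minimal polynomial of γ. From γ = √131 + √277: γ^2 = 131 + 2√(36287) + 277 = 408 + 2√(36287), so γ^2 - 408 = 2√(36287); squaring, (γ^2 - 408)^2 = 4·36287, i.e. γ^4 - 816γ^2 + 166464 - 145148 = 0, i.e. γ^4 - 816γ^2 + 21316 = 0. So γ is a root of x^4 - 816x^2 + 21316. This polynomial is irreducible over Q: it has no rational root (each ±√131 ± √277 is irrational), and any factorization into two quadratics over Q would force √(36287) ∈ Q (pairing opposite roots) or √131, √277 ∈ Q (other pairings), all impossible. Hence [Q(γ):Q] = 4 = [Q(√131, √277):Q], so Q(γ) = Q(√131, √277).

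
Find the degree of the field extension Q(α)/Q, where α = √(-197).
[Q(α):Q] = 2

[Q(α):Q] equals the degree of the minimal polynomial of α. Here α^2 = -197 and x^2 + 197 is irreducible (d = -197 is squarefree, ≠ 1, hence not a square), so deg(m_α) = 2. Thus [Q(α):Q] = 2.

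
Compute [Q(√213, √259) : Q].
[Q(√213, √259) : Q] = 4

[Q(√213):Q] = 2 (min poly x^2 - 213, irreducible since 213 is squarefree > 1). For the top step, suppose √259 ∈ Q(√213), say √259 = c + d√213 with c, d ∈ Q. Squaring: 259 = c^2 + 213d^2 + 2cd√213. Since √213 ∉ Q this forces 2cd = 0. If d = 0 then √259 = c ∈ Q, contradicting 259 squarefree > 1. If c = 0 then 259 = 213d^2, so 213·259 = (213d)^2 is a perfect square in Q — but 213·259 = 55167 is not a perfect square (since 213 and 259 are distinct squarefree integers). Contradiction. Hence √259 ∉ Q(√213), so x^2 - 259 stays irreducible over Q(√213) and [Q(√213, √259) : Q(√213)] = 2. By the tower law, [Q(√213, √259) : Q] = 2 · 2 = 4.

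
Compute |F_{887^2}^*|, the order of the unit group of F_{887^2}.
|F_{887^2}^*| = 786768

F_{887^2} has 887^2 = 786769 elements; its multiplicative group consists of all nonzero elements, so |F_{887^2}^*| = 786769 - 1 = 786768. (It is cyclic since any finite subgroup of the multiplicative group of a field is cyclic.)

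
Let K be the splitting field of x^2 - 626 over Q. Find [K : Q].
[K : Q] = 2

f(x) = x^2 - 626 factors as (x - √626)(x + √626). The splitting field is K = Q(√626). Since 626 is squarefree and > 1, it is not a perfect square, so x^2 - 626 is irreducible over Q and [Q(√626) : Q] = 2. Hence [K : Q] = 2.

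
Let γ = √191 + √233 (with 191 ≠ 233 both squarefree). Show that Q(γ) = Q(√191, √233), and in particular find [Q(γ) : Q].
[Q(γ) : Q] = 4 (equivalently, Q(γ) = Q(√191, √233))

Obviously Q(γ) ⊆ Q(√191, √233), and [Q(√191, √233):Q] = 4 (since 191, 233 are distinct squarefree integers > 1 with 44503 not a perfect square). To show equality we compute the minimal polynomial of γ. From γ = √191 + √233: γ^2 = 191 + 2√(44503) + 233 = 424 + 2√(44503), so γ^2 - 424 = 2√(44503); squaring, (γ^2 - 424)^2 = 4·44503, i.e. γ^4 - 848γ^2 + 179776 - 178012 = 0, i.e. γ^4 - 848γ^2 + 1764 = 0. So γ is a root of x^4 - 848x^2 + 1764. This polynomial is irreducible over Q: it has no rational root (each ±√191 ± √233 is irrational), and any factorization into two quadratics over Q would force √(44503) ∈ Q (pairing opposite roots) or √191, √233 ∈ Q (other pairings), all impossible. Hence [Q(γ):Q] = 4 = [Q(√191, √233):Q], so Q(γ) = Q(√191, √233).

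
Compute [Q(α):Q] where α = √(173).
[Q(α):Q] = 2

[Q(α):Q] equals the degree of the minimal polynomial of α. Here α^2 = 173 and x^2 - 173 is irreducible (d = 173 is squarefree, ≠ 1, hence not a square), so deg(m_α) = 2. Thus [Q(α):Q] = 2.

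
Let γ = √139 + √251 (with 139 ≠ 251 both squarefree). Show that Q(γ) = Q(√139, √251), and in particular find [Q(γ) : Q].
[Q(γ) : Q] = 4 (equivalently, Q(γ) = Q(√139, √251))

Obviously Q(γ) ⊆ Q(√139, √251), and [Q(√139, √251):Q] = 4 (since 139, 251 are distinct squarefree integers > 1 with 34889 not a perfect square). To show equality we compute the minimal polynomial of γ. From γ = √139 + √251: γ^2 = 139 + 2√(34889) + 251 = 390 + 2√(34889), so γ^2 - 390 = 2√(34889); squaring, (γ^2 - 390)^2 = 4·34889, i.e. γ^4 - 780γ^2 + 152100 - 139556 = 0, i.e. γ^4 - 780γ^2 + 12544 = 0. So γ is a root of x^4 - 780x^2 + 12544. This polynomial is irreducible over Q: it has no rational root (each ±√139 ± √251 is irrational), and any factorization into two quadratics over Q would force √(34889) ∈ Q (pairing opposite roots) or √139, √251 ∈ Q (other pairings), all impossible. Hence [Q(γ):Q] = 4 = [Q(√139, √251):Q], so Q(γ) = Q(√139, √251).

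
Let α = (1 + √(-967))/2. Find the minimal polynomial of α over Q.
m_α(x) = x^2 - x + 242

From 2α - 1 = √(-967), squaring gives (2α - 1)^2 = -967, i.e. 4α^2 - 4α + 1 = -967, so α^2 - α + (1 + 967)/4 = 0. Since -967 ≡ 1 (mod 4), (1 + 967)/4 = 242 ∈ Z. The polynomial x^2 - x + 242 has discriminant 1 - 4·(242) = -967, which is not a perfect square in Q (d = -967 is squarefree and ≠ 1), so x^2 - x + 242 is irreducible over Q. It is the minimal polynomial of α.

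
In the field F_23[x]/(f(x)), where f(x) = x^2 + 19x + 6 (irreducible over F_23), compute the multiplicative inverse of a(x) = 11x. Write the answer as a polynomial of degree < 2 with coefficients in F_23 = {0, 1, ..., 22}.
a(x)^(-1) ≡ 8x + 14 (mod f(x))

Since f is irreducible over F_23, F_23[x]/(f) is a field and a(x) ≠ 0 has an inverse. Apply the extended Euclidean algorithm to f(x) and a(x) in F_23[x]: f(x) = (21x + 8)·a(x) + (6). The last nonzero remainder is the constant 6 = gcd(f, a) in F_23. Back-substituting through the division chain expresses 6 = s(x)·a(x) + t(x)·f(x) with s(x) ≡ 2x + 15 (mod f), so (2x + 15)·a(x) ≡ 6 (mod f). Multiplying by 6^(-1) ≡ 4 in F_23 gives a(x)^(-1) ≡ 4·(2x + 15) ≡ 8x + 14 (mod f). Check: (11x)·(8x + 14) = 19x^2 + 16x ≡ 1 (mod x^2 + 19x + 6).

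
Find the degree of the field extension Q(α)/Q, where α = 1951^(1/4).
[Q(α):Q] = 4

α is a root of x^4 - 1951. By Eisenstein's criterion at the prime p = 1951 (which divides the constant term 1951 but p^2 = 3806401 does not, since 1951 is squarefree), x^4 - 1951 is irreducible over Q. Hence [Q(α):Q] = 4.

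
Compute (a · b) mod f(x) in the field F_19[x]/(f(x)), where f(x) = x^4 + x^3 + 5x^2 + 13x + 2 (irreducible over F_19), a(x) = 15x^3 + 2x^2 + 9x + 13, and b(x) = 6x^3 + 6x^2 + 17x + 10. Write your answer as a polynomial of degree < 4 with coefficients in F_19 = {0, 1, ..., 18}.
a · b ≡ 6x^3 + 12x^2 + 11x + 13 (mod f(x))

Multiply in F_19[x]: a(x)·b(x) = (15x^3 + 2x^2 + 9x + 13)·(6x^3 + 6x^2 + 17x + 10) = 14x^6 + 7x^5 + 17x^4 + 12x^3 + 4x^2 + 7x + 16. This has degree ≥ 4, so divide by f(x) over F_19: 14x^6 + 7x^5 + 17x^4 + 12x^3 + 4x^2 + 7x + 16 = (14x^2 + 12x + 11)·(x^4 + x^3 + 5x^2 + 13x + 2) + (6x^3 + 12x^2 + 11x + 13). Hence a·b ≡ 6x^3 + 12x^2 + 11x + 13 (mod f). (F_19[x]/(f) is a field with 19^4 = 130321 elements since f is irreducible of degree 4.)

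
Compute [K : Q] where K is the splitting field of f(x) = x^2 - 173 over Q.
[K : Q] = 2

f(x) = x^2 - 173 factors as (x - √173)(x + √173). The splitting field is K = Q(√173). Since 173 is squarefree and > 1, it is not a perfect square, so x^2 - 173 is irreducible over Q and [Q(√173) : Q] = 2. Hence [K : Q] = 2.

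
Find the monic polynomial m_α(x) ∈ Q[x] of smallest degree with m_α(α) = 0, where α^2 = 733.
m_α(x) = x^2 - 733

α satisfies α^2 - 733 = 0, so x^2 - 733 annihilates α. Since d = 733 is squarefree and ≠ 1, it is not a perfect square in Q, so x^2 - 733 has no rational root and is therefore irreducible over Q (a degree-2 polynomial over a field is irreducible iff it has no root). Hence m_α(x) = x^2 - 733.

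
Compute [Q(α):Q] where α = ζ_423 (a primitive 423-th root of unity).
[Q(α):Q] = 276

The minimal polynomial of ζ_423 over Q is the 423-th cyclotomic polynomial Φ_423(x), which is irreducible over Q and has degree φ(423) = 276. Hence [Q(α):Q] = φ(423) = 276.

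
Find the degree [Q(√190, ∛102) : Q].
[Q(√190, ∛102) : Q] = 6

Let L = Q(√190, ∛102). Since Q(√190) ⊂ L and [Q(√190):Q] = 2, the tower law gives 2 | [L:Q]. Likewise Q(∛102) ⊂ L with [Q(∛102):Q] = 3 (because 102 is not a perfect cube), so 3 | [L:Q]. As gcd(2,3) = 1, [L:Q] is divisible by 6. Conversely L is generated over Q by √190 and ∛102, so [L:Q] ≤ 2·3 = 6. Therefore [Q(√190, ∛102) : Q] = 6.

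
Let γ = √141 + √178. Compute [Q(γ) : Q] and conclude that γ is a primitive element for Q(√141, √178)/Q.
[Q(γ) : Q] = 4 (equivalently, Q(γ) = Q(√141, √178))

Obviously Q(γ) ⊆ Q(√141, √178), and [Q(√141, √178):Q] = 4 (since 141, 178 are distinct squarefree integers > 1 with 25098 not a perfect square). To show equality we compute the minimal polynomial of γ. From γ = √141 + √178: γ^2 = 141 + 2√(25098) + 178 = 319 + 2√(25098), so γ^2 - 319 = 2√(25098); squaring, (γ^2 - 319)^2 = 4·25098, i.e. γ^4 - 638γ^2 + 101761 - 100392 = 0, i.e. γ^4 - 638γ^2 + 1369 = 0. So γ is a root of x^4 - 638x^2 + 1369. This polynomial is irreducible over Q: it has no rational root (each ±√141 ± √178 is irrational), and any factorization into two quadratics over Q would force √(25098) ∈ Q (pairing opposite roots) or √141, √178 ∈ Q (other pairings), all impossible. Hence [Q(γ):Q] = 4 = [Q(√141, √178):Q], so Q(γ) = Q(√141, √178).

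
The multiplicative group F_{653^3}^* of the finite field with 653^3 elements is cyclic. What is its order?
|F_{653^3}^*| = 278445076

F_{653^3} has 653^3 = 278445077 elements; its multiplicative group consists of all nonzero elements, so |F_{653^3}^*| = 278445077 - 1 = 278445076. (It is cyclic since any finite subgroup of the multiplicative group of a field is cyclic.)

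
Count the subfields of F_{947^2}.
F_{947^2} has 2 subfields

The subfields of F_{p^n} are exactly the fields F_{p^d} for d | n (each is the fixed field of the unique index-d subgroup of Gal(F_{p^n}/F_p) ≅ Z/nZ). The divisors of n = 2 are {1, 2}, giving 2 subfields: F_{947^1}, F_{947^2}.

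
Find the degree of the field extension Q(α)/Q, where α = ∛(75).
[Q(α):Q] = 3

The minimal polynomial of α is x^3 - 75, irreducible over Q since 75 is not a perfect cube (so x^3 - 75 has no rational root). Hence [Q(α):Q] = deg(m_α) = 3.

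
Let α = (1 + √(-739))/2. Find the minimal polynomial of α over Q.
m_α(x) = x^2 - x + 185

From 2α - 1 = √(-739), squaring gives (2α - 1)^2 = -739, i.e. 4α^2 - 4α + 1 = -739, so α^2 - α + (1 + 739)/4 = 0. Since -739 ≡ 1 (mod 4), (1 + 739)/4 = 185 ∈ Z. The polynomial x^2 - x + 185 has discriminant 1 - 4·(185) = -739, which is not a perfect square in Q (d = -739 is squarefree and ≠ 1), so x^2 - x + 185 is irreducible over Q. It is the minimal polynomial of α.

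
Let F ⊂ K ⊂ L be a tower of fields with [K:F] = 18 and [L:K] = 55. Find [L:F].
[L:F] = 990

The tower law says that for any tower of field extensions F ⊂ K ⊂ L with finite degrees, [L:F] = [L:K] · [K:F]. Here this gives [L:F] = 55 · 18 = 990.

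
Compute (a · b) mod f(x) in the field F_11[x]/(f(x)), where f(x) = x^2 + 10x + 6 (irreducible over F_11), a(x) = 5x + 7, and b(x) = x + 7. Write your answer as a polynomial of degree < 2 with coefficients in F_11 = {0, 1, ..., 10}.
a · b ≡ 3x + 8 (mod f(x))

Multiply in F_11[x]: a(x)·b(x) = (5x + 7)·(x + 7) = 5x^2 + 9x + 5. This has degree ≥ 2, so divide by f(x) over F_11: 5x^2 + 9x + 5 = (5)·(x^2 + 10x + 6) + (3x + 8). Hence a·b ≡ 3x + 8 (mod f). (F_11[x]/(f) is a field with 11^2 = 121 elements since f is irreducible of degree 2.)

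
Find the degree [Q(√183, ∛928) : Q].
[Q(√183, ∛928) : Q] = 6

Let L = Q(√183, ∛928). Since Q(√183) ⊂ L and [Q(√183):Q] = 2, the tower law gives 2 | [L:Q]. Likewise Q(∛928) ⊂ L with [Q(∛928):Q] = 3 (because 928 is not a perfect cube), so 3 | [L:Q]. As gcd(2,3) = 1, [L:Q] is divisible by 6. Conversely L is generated over Q by √183 and ∛928, so [L:Q] ≤ 2·3 = 6. Therefore [Q(√183, ∛928) : Q] = 6.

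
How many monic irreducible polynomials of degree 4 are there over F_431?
There are 8626740840 monic irreducible polynomials of degree 4 over F_431

Each element of F_{431^4} that lies in no proper subfield is a root of exactly one monic irreducible of degree 4 over F_431, and each such polynomial has 4 distinct roots in F_{431^4}. By Möbius inversion the count is N_431(4) = (1/4) Σ_{d|4} μ(4/d) · 431^d = (1/4)(μ(4)·431^1 + μ(2)·431^2 + μ(1)·431^4) = 34506963360/4 = 8626740840.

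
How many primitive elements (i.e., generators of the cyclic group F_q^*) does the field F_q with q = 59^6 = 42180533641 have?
There are φ(42180533640) = 9249085440 primitive elements

F_q^* is cyclic of order q - 1 = 42180533640. A cyclic group of order m has exactly φ(m) generators. Here m = 42180533640 = 2^3 · 3^2 · 5 · 7 · 29 · 163 · 3541, so the number of primitive elements is φ(42180533640) = 9249085440.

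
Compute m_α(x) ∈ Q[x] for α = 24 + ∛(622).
m_α(x) = x^3 - 72x^2 + 1728x - 14446

Set β = α - 24 = ∛(622), so β^3 = 622. Then (α - 24)^3 - 622 = 0, i.e. α is a root of g(x) = (x - 24)^3 - 622 = x^3 - 72x^2 + 1728x - 14446. Since g(x) = h(x - 24) where h(x) = x^3 - 622, and h is irreducible over Q (because 622 is not a perfect cube, so h has no rational root, and a monic cubic with no rational root is irreducible), g is also irreducible (irreducibility is preserved under the substitution x → x - 24). Hence m_α(x) = x^3 - 72x^2 + 1728x - 14446.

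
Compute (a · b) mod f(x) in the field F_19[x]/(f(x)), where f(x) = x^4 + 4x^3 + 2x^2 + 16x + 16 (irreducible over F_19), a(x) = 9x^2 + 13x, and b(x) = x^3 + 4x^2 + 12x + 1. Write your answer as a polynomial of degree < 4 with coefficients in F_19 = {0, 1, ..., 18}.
a · b ≡ 14x^3 + 14x^2 + 3x + 1 (mod f(x))

Multiply in F_19[x]: a(x)·b(x) = (9x^2 + 13x)·(x^3 + 4x^2 + 12x + 1) = 9x^5 + 11x^4 + 8x^3 + 13x^2 + 13x. This has degree ≥ 4, so divide by f(x) over F_19: 9x^5 + 11x^4 + 8x^3 + 13x^2 + 13x = (9x + 13)·(x^4 + 4x^3 + 2x^2 + 16x + 16) + (14x^3 + 14x^2 + 3x + 1). Hence a·b ≡ 14x^3 + 14x^2 + 3x + 1 (mod f). (F_19[x]/(f) is a field with 19^4 = 130321 elements since f is irreducible of degree 4.)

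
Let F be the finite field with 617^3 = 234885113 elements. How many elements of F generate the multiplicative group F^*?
There are φ(234885112) = 90547200 primitive elements

F_q^* is cyclic of order q - 1 = 234885112. A cyclic group of order m has exactly φ(m) generators. Here m = 234885112 = 2^3 · 7 · 11 · 97 · 3931, so the number of primitive elements is φ(234885112) = 90547200.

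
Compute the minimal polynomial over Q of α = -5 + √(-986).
m_α(x) = x^2 + 10x + 1011

From α + 5 = √(-986), squaring gives (α + 5)^2 = -986, i.e. α^2 + 10α + 25 = -986, so α^2 + 10α + 1011 = 0. The discriminant of x^2 + 10x + 1011 is (10)^2 - 4·(1011) = 100 - 4044 = -3944, and 4·(-986) is not a perfect square in Q since -986 is squarefree and ≠ 1. Hence x^2 + 10x + 1011 is irreducible over Q and is the minimal polynomial of α.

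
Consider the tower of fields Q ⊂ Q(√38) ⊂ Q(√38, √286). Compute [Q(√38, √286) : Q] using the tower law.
[Q(√38, √286) : Q] = 4

[Q(√38):Q] = 2 (min poly x^2 - 38, irreducible since 38 is squarefree > 1). For the top step, suppose √286 ∈ Q(√38), say √286 = c + d√38 with c, d ∈ Q. Squaring: 286 = c^2 + 38d^2 + 2cd√38. Since √38 ∉ Q this forces 2cd = 0. If d = 0 then √286 = c ∈ Q, contradicting 286 squarefree > 1. If c = 0 then 286 = 38d^2, so 38·286 = (38d)^2 is a perfect square in Q — but 38·286 = 10868 is not a perfect square (since 38 and 286 are distinct squarefree integers). Contradiction. Hence √286 ∉ Q(√38), so x^2 - 286 stays irreducible over Q(√38) and [Q(√38, √286) : Q(√38)] = 2. By the tower law, [Q(√38, √286) : Q] = 2 · 2 = 4.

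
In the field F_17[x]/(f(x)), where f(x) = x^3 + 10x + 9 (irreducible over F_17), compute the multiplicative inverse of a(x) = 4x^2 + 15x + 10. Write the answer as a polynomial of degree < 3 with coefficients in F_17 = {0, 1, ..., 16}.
a(x)^(-1) ≡ 7x^2 + 10x + 15 (mod f(x))

Since f is irreducible over F_17, F_17[x]/(f) is a field and a(x) ≠ 0 has an inverse. Apply the extended Euclidean algorithm to f(x) and a(x) in F_17[x]: f(x) = (13x + 15)·a(x) + (12x + 12);  a(x) = (6x + 8)·(12x + 12) + (16). The last nonzero remainder is the constant 16 = gcd(f, a) in F_17. Back-substituting through the division chain expresses 16 = s(x)·a(x) + t(x)·f(x) with s(x) ≡ 10x^2 + 7x + 2 (mod f), so (10x^2 + 7x + 2)·a(x) ≡ 16 (mod f). Multiplying by 16^(-1) ≡ 16 in F_17 gives a(x)^(-1) ≡ 16·(10x^2 + 7x + 2) ≡ 7x^2 + 10x + 15 (mod f). Check: (4x^2 + 15x + 10)·(7x^2 + 10x + 15) = 11x^4 + 9x^3 + 8x^2 + 2x + 14 ≡ 1 (mod x^3 + 10x + 9).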